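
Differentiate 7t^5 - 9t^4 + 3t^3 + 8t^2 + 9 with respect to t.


Apply the power rule term by term:
  d/dt(7t^5) = 35t^4
  d/dt(-9t^4) = -36t^3
  d/dt(3t^3) = 9t^2
  d/dt(8t^2) = 16t
  d/dt(9) = 0
p'(t) = 35t^4 - 36t^3 + 9t^2 + 16t


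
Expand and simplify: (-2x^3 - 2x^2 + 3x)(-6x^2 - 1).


Distribute each term of the first polynomial:
  (-2x^3)(-6x^2 - 1) = 12x^5 + 2x^3
  (-2x^2)(-6x^2 - 1) = 12x^4 + 2x^2
  (3x)(-6x^2 - 1) = -18x^3 - 3x
Sum: 12x^5 + 12x^4 - 16x^3 + 2x^2 - 3x


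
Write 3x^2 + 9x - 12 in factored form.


Roots satisfy r1 + r2 = -b/a = -3 and r1*r2 = c/a = -4.
So r1 = 1, r2 = -4.
3x^2 + 9x - 12 = 3(x - r1)(x - r2) = 3(x - 1)(x + 4)


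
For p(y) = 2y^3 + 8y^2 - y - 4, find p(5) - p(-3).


p(5) = 441
p(-3) = 17
p(5) - p(-3) = 441 - 17 = 424


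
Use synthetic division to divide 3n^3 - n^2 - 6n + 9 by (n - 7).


Synthetic division with c = 7. Coefficients: 3, -1, -6, 9
Bring down 3.
  3 * 7 = 21; 21 - 1 = 20
  20 * 7 = 140; 140 - 6 = 134
  134 * 7 = 938; 938 + 9 = 947
Quotient: 3n^2 + 20n + 134, Remainder: 947


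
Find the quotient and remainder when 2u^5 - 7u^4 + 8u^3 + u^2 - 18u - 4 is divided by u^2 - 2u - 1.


(2u^5 - 7u^4 + 8u^3 + u^2 - 18u - 4) / (u^2 - 2u - 1)
Step 1: 2u^3 * (u^2 - 2u - 1) = 2u^5 - 4u^4 - 2u^3; subtract.
Step 2: -3u^2 * (u^2 - 2u - 1) = -3u^4 + 6u^3 + 3u^2; subtract.
Step 3: 4u * (u^2 - 2u - 1) = 4u^3 - 8u^2 - 4u; subtract.
Step 4: 6 * (u^2 - 2u - 1) = 6u^2 - 12u - 6; subtract.
Quotient: 2u^3 - 3u^2 + 4u + 6, Remainder: -2u + 2


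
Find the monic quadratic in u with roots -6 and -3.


p(u) = (u + 6)(u + 3)
Expand: u^2 + 9u + 18


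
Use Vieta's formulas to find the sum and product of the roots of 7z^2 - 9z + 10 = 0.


For az^2+bz+c=0: sum = -b/a, product = c/a.
a=7, b=-9, c=10
Sum = -(-9)/7 = 9/7
Product = (10)/7 = 10/7


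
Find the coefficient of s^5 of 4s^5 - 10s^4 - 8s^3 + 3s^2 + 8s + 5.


Read off the coefficient of s^5: 4


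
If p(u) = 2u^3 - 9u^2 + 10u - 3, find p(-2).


Using direct substitution:
  2 * (-2)^3 = -16
  -9 * (-2)^2 = -36
  10 * (-2)^1 = -20
  constant: -3
Sum = -16 - 36 - 20 - 3 = -75


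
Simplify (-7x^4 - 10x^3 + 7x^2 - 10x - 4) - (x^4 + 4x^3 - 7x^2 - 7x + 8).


Distribute the minus sign:
  (-7x^4 - 10x^3 + 7x^2 - 10x - 4)
- (x^4 + 4x^3 - 7x^2 - 7x + 8)
Negate second polynomial: -x^4 - 4x^3 + 7x^2 + 7x - 8
Add: -8x^4 - 14x^3 + 14x^2 - 3x - 12


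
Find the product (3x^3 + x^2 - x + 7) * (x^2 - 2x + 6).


Distribute each term of the first polynomial:
  (3x^3)(x^2 - 2x + 6) = 3x^5 - 6x^4 + 18x^3
  (x^2)(x^2 - 2x + 6) = x^4 - 2x^3 + 6x^2
  (-x)(x^2 - 2x + 6) = -x^3 + 2x^2 - 6x
  (7)(x^2 - 2x + 6) = 7x^2 - 14x + 42
Sum: 3x^5 - 5x^4 + 15x^3 + 15x^2 - 20x + 42


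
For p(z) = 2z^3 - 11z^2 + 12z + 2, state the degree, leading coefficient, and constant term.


Highest power of z is 3, with coefficient 2. Constant term is 2.
Degree = 3, leading coefficient = 2, constant term = 2


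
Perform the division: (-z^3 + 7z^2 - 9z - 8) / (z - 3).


(-z^3 + 7z^2 - 9z - 8) / (z - 3)
Step 1: -z^2 * (z - 3) = -z^3 + 3z^2; subtract.
Step 2: 4z * (z - 3) = 4z^2 - 12z; subtract.
Step 3: 3 * (z - 3) = 3z - 9; subtract.
Quotient: -z^2 + 4z + 3, Remainder: 1


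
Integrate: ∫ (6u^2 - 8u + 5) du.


Reverse power rule on each term:
  ∫ 6u^2 du = 2u^3
  ∫ -8u du = -4u^2
  ∫ 5 du = 5u
F(u) = 2u^3 - 4u^2 + 5u + C


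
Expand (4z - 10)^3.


Expand (4z - 10)^3 by repeated multiplication:
  (4z - 10)^2 = 16z^2 - 80z + 100
= 64z^3 - 480z^2 + 1200z - 1000


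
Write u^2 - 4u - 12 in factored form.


Roots satisfy r1 + r2 = -b/a = 4 and r1*r2 = c/a = -12.
So r1 = 6, r2 = -2.
u^2 - 4u - 12 = (u - r1)(u - r2) = (u - 6)(u + 2)


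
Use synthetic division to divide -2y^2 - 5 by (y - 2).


Synthetic division with c = 2. Coefficients: -2, 0, -5
Bring down -2.
  -2 * 2 = -4; -4 + 0 = -4
  -4 * 2 = -8; -8 - 5 = -13
Quotient: -2y - 4, Remainder: -13


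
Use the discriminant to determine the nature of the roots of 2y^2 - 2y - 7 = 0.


D = b^2 - 4ac = (-2)^2 - 4(2)(-7) = 4 + 56 = 60
Since D > 0: two distinct irrational roots


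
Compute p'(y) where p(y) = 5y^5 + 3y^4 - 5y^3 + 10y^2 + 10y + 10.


Apply the power rule term by term:
  d/dy(5y^5) = 25y^4
  d/dy(3y^4) = 12y^3
  d/dy(-5y^3) = -15y^2
  d/dy(10y^2) = 20y
  d/dy(10y) = 10
  d/dy(10) = 0
p'(y) = 25y^4 + 12y^3 - 15y^2 + 20y + 10


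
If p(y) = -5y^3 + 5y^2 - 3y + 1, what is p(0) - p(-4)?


p(0) = 1
p(-4) = 413
p(0) - p(-4) = 1 - 413 = -412


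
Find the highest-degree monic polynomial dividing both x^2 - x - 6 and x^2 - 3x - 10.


Factor each:
  x^2 - x - 6 = (x + 2)(x - 3)
  x^2 - 3x - 10 = (x + 2)(x - 5)
Common monic factor: x + 2


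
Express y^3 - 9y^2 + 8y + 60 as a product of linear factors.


Try integer roots (divisors of 60). y=6: p(6)=0.
Divide out (y - 6): quotient is y^2 - 3y - 10.
Factor the quadratic: (y + 2)(y - 5)
Result: (y - 6)(y + 2)(y - 5)


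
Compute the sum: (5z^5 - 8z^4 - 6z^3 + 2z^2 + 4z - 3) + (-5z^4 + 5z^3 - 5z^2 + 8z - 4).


Align terms by degree and add:
  5z^5 - 8z^4 - 6z^3 + 2z^2 + 4z - 3
  -5z^4 + 5z^3 - 5z^2 + 8z - 4
= 5z^5 - 13z^4 - z^3 - 3z^2 + 12z - 7


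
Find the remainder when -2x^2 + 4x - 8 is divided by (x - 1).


By the Remainder Theorem, the remainder equals p(1):
  -2*(1)^2 = -2
  4*(1)^1 = 4
  constant: -8
Sum: -2 + 4 - 8 = -6


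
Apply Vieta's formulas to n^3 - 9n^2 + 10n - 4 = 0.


Monic cubic n^3+bn^2+cn+d=0: sum=-b, pairwise sum=c, product=-d.
b=-9, c=10, d=-4
r1+r2+r3 = 9
r1r2+r1r3+r2r3 = 10
r1r2r3 = 4


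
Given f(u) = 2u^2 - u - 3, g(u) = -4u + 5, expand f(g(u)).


Substitute g(u) into f:
f(g(u)) = 2*(-4u + 5)^2 + (-1)*(-4u + 5) + (-3)
(-4u + 5)^2 = 16u^2 - 40u + 25
Expand and combine: 32u^2 - 76u + 42


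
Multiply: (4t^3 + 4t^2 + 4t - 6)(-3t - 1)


Distribute each term of the first polynomial:
  (4t^3)(-3t - 1) = -12t^4 - 4t^3
  (4t^2)(-3t - 1) = -12t^3 - 4t^2
  (4t)(-3t - 1) = -12t^2 - 4t
  (-6)(-3t - 1) = 18t + 6
Sum: -12t^4 - 16t^3 - 16t^2 + 14t + 6


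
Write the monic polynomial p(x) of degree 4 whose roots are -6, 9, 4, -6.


p(x) = (x + 6)(x - 9)(x - 4)(x + 6)
Expand: x^4 - x^3 - 84x^2 - 36x + 1296


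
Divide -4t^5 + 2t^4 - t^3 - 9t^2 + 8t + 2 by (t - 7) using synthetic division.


Synthetic division with c = 7. Coefficients: -4, 2, -1, -9, 8, 2
Bring down -4.
  -4 * 7 = -28; -28 + 2 = -26
  -26 * 7 = -182; -182 - 1 = -183
  -183 * 7 = -1281; -1281 - 9 = -1290
  -1290 * 7 = -9030; -9030 + 8 = -9022
  -9022 * 7 = -63154; -63154 + 2 = -63152
Quotient: -4t^4 - 26t^3 - 183t^2 - 1290t - 9022, Remainder: -63152


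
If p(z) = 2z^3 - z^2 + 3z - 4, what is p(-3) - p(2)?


p(-3) = -76
p(2) = 14
p(-3) - p(2) = -76 - 14 = -90


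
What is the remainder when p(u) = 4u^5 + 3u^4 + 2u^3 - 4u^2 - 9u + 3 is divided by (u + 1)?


By the Remainder Theorem, the remainder equals p(-1):
  4*(-1)^5 = -4
  3*(-1)^4 = 3
  2*(-1)^3 = -2
  -4*(-1)^2 = -4
  -9*(-1)^1 = 9
  constant: 3
Sum: -4 + 3 - 2 - 4 + 9 + 3 = 5


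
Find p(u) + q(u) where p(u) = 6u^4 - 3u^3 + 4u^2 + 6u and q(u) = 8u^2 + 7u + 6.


Align terms by degree and add:
  6u^4 - 3u^3 + 4u^2 + 6u
+ 8u^2 + 7u + 6
= 6u^4 - 3u^3 + 12u^2 + 13u + 6


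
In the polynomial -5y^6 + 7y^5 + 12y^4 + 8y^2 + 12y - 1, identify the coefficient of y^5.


Read off the coefficient of y^5: 7


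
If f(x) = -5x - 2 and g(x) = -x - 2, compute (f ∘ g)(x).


Substitute g(x) into f:
f(g(x)) = -5*(-x - 2) + (-2)
Expand and combine: 5x + 8


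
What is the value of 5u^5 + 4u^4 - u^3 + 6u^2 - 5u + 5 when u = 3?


Using direct substitution:
  5 * (3)^5 = 1215
  4 * (3)^4 = 324
  -1 * (3)^3 = -27
  6 * (3)^2 = 54
  -5 * (3)^1 = -15
  constant: 5
Sum = 1215 + 324 - 27 + 54 - 15 + 5 = 1556


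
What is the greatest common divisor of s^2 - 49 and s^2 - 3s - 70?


Factor each:
  s^2 - 49 = (s + 7)(s - 7)
  s^2 - 3s - 70 = (s + 7)(s - 10)
Common monic factor: s + 7


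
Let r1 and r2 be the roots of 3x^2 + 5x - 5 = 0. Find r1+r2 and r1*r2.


For ax^2+bx+c=0: sum = -b/a, product = c/a.
a=3, b=5, c=-5
Sum = -(5)/3 = -5/3
Product = (-5)/3 = -5/3


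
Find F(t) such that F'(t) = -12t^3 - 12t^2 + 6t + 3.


Reverse power rule on each term:
  ∫ -12t^3 dt = -3t^4
  ∫ -12t^2 dt = -4t^3
  ∫ 6t dt = 3t^2
  ∫ 3 dt = 3t
F(t) = -3t^4 - 4t^3 + 3t^2 + 3t + C


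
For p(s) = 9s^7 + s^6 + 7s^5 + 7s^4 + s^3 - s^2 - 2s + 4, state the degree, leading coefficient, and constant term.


Highest power of s is 7, with coefficient 9. Constant term is 4.
Degree = 7, leading coefficient = 9, constant term = 4


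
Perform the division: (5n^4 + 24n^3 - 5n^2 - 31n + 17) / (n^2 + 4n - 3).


(5n^4 + 24n^3 - 5n^2 - 31n + 17) / (n^2 + 4n - 3)
Step 1: 5n^2 * (n^2 + 4n - 3) = 5n^4 + 20n^3 - 15n^2; subtract.
Step 2: 4n * (n^2 + 4n - 3) = 4n^3 + 16n^2 - 12n; subtract.
Step 3: -6 * (n^2 + 4n - 3) = -6n^2 - 24n + 18; subtract.
Quotient: 5n^2 + 4n - 6, Remainder: 5n - 1


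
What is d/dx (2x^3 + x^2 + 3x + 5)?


Apply the power rule term by term:
  d/dx(2x^3) = 6x^2
  d/dx(x^2) = 2x
  d/dx(3x) = 3
  d/dx(5) = 0
p'(x) = 6x^2 + 2x + 3


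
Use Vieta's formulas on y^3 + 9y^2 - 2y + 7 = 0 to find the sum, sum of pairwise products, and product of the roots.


Monic cubic y^3+by^2+cy+d=0: sum=-b, pairwise sum=c, product=-d.
b=9, c=-2, d=7
r1+r2+r3 = -9
r1r2+r1r3+r2r3 = -2
r1r2r3 = -7


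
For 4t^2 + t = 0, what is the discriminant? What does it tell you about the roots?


D = b^2 - 4ac = (1)^2 - 4(4)(0) = 1 = 1
Since D > 0: two distinct rational roots


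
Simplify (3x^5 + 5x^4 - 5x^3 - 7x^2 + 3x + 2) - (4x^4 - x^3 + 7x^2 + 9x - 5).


Distribute the minus sign:
  (3x^5 + 5x^4 - 5x^3 - 7x^2 + 3x + 2)
- (4x^4 - x^3 + 7x^2 + 9x - 5)
Negate second polynomial: -4x^4 + x^3 - 7x^2 - 9x + 5
Add: 3x^5 + x^4 - 4x^3 - 14x^2 - 6x + 7


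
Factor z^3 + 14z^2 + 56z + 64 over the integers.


Try integer roots (divisors of 64). z=-8: p(-8)=0.
Divide out (z + 8): quotient is z^2 + 6z + 8.
Factor the quadratic: (z + 4)(z + 2)
Result: (z + 8)(z + 4)(z + 2)


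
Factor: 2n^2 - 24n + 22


Roots satisfy r1 + r2 = -b/a = 12 and r1*r2 = c/a = 11.
So r1 = 1, r2 = 11.
2n^2 - 24n + 22 = 2(n - r1)(n - r2) = 2(n - 1)(n - 11)


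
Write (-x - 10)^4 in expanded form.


Expand (-x - 10)^4 by repeated multiplication:
  (-x - 10)^2 = x^2 + 20x + 100
  (-x - 10)^3 = -x^3 - 30x^2 - 300x - 1000
= x^4 + 40x^3 + 600x^2 + 4000x + 10000


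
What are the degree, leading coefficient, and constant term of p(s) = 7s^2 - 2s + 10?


Highest power of s is 2, with coefficient 7. Constant term is 10.
Degree = 2, leading coefficient = 7, constant term = 10


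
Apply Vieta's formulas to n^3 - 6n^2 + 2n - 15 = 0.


Monic cubic n^3+bn^2+cn+d=0: sum=-b, pairwise sum=c, product=-d.
b=-6, c=2, d=-15
r1+r2+r3 = 6
r1r2+r1r3+r2r3 = 2
r1r2r3 = 15


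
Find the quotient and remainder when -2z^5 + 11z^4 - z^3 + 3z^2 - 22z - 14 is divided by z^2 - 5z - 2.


(-2z^5 + 11z^4 - z^3 + 3z^2 - 22z - 14) / (z^2 - 5z - 2)
Step 1: -2z^3 * (z^2 - 5z - 2) = -2z^5 + 10z^4 + 4z^3; subtract.
Step 2: z^2 * (z^2 - 5z - 2) = z^4 - 5z^3 - 2z^2; subtract.
Step 3: 0 * (z^2 - 5z - 2) = 0; subtract.
Step 4: 5 * (z^2 - 5z - 2) = 5z^2 - 25z - 10; subtract.
Quotient: -2z^3 + z^2 + 5, Remainder: 3z - 4


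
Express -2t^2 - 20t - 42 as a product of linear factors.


Roots satisfy r1 + r2 = -b/a = -10 and r1*r2 = c/a = 21.
So r1 = -3, r2 = -7.
-2t^2 - 20t - 42 = -2(t - r1)(t - r2) = -2(t + 3)(t + 7)


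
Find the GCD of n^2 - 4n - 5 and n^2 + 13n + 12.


Factor each:
  n^2 - 4n - 5 = (n + 1)(n - 5)
  n^2 + 13n + 12 = (n + 1)(n + 12)
Common monic factor: n + 1


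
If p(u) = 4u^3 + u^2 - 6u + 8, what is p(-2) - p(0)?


p(-2) = -8
p(0) = 8
p(-2) - p(0) = -8 - 8 = -16


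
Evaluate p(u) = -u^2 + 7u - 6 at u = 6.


Using direct substitution:
  -1 * (6)^2 = -36
  7 * (6)^1 = 42
  constant: -6
Sum = -36 + 42 - 6 = 0


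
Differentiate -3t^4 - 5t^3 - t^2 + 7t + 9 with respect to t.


Apply the power rule term by term:
  d/dt(-3t^4) = -12t^3
  d/dt(-5t^3) = -15t^2
  d/dt(-t^2) = -2t
  d/dt(7t) = 7
  d/dt(9) = 0
p'(t) = -12t^3 - 15t^2 - 2t + 7


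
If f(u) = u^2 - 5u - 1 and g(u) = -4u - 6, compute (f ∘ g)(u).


Substitute g(u) into f:
f(g(u)) = 1*(-4u - 6)^2 + (-5)*(-4u - 6) + (-1)
(-4u - 6)^2 = 16u^2 + 48u + 36
Expand and combine: 16u^2 + 68u + 65


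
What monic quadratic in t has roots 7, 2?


p(t) = (t - 7)(t - 2)
Expand: t^2 - 9t + 14


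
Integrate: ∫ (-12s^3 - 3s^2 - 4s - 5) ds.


Reverse power rule on each term:
  ∫ -12s^3 ds = -3s^4
  ∫ -3s^2 ds = -s^3
  ∫ -4s ds = -2s^2
  ∫ -5 ds = -5s
F(s) = -3s^4 - s^3 - 2s^2 - 5s + C


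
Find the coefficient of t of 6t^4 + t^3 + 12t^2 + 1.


Read off the coefficient of t: 0


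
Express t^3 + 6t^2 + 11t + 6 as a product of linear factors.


Try integer roots (divisors of 6). t=-2: p(-2)=0.
Divide out (t + 2): quotient is t^2 + 4t + 3.
Factor the quadratic: (t + 1)(t + 3)
Result: (t + 2)(t + 1)(t + 3)


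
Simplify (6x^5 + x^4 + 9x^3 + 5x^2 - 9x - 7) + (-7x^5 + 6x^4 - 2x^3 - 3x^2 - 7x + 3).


Align terms by degree and add:
  6x^5 + x^4 + 9x^3 + 5x^2 - 9x - 7
  -7x^5 + 6x^4 - 2x^3 - 3x^2 - 7x + 3
= -x^5 + 7x^4 + 7x^3 + 2x^2 - 16x - 4


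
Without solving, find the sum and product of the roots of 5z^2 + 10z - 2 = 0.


For az^2+bz+c=0: sum = -b/a, product = c/a.
a=5, b=10, c=-2
Sum = -(10)/5 = -2
Product = (-2)/5 = -2/5


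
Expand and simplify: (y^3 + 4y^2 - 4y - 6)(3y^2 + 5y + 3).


Distribute each term of the first polynomial:
  (y^3)(3y^2 + 5y + 3) = 3y^5 + 5y^4 + 3y^3
  (4y^2)(3y^2 + 5y + 3) = 12y^4 + 20y^3 + 12y^2
  (-4y)(3y^2 + 5y + 3) = -12y^3 - 20y^2 - 12y
  (-6)(3y^2 + 5y + 3) = -18y^2 - 30y - 18
Sum: 3y^5 + 17y^4 + 11y^3 - 26y^2 - 42y - 18


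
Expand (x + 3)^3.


Expand (x + 3)^3 by repeated multiplication:
  (x + 3)^2 = x^2 + 6x + 9
= x^3 + 9x^2 + 27x + 27


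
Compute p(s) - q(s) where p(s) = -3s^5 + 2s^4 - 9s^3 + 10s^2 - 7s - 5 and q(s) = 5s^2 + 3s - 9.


Distribute the minus sign:
  (-3s^5 + 2s^4 - 9s^3 + 10s^2 - 7s - 5)
- (5s^2 + 3s - 9)
Negate second polynomial: -5s^2 - 3s + 9
Add: -3s^5 + 2s^4 - 9s^3 + 5s^2 - 10s + 4


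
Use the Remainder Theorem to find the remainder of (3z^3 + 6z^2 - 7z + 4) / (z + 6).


By the Remainder Theorem, the remainder equals p(-6):
  3*(-6)^3 = -648
  6*(-6)^2 = 216
  -7*(-6)^1 = 42
  constant: 4
Sum: -648 + 216 + 42 + 4 = -386


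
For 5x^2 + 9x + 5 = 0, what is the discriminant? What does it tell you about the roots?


D = b^2 - 4ac = (9)^2 - 4(5)(5) = 81 - 100 = -19
Since D < 0: two complex conjugate roots (no real roots)


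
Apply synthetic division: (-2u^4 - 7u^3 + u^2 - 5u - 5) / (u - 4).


Synthetic division with c = 4. Coefficients: -2, -7, 1, -5, -5
Bring down -2.
  -2 * 4 = -8; -8 - 7 = -15
  -15 * 4 = -60; -60 + 1 = -59
  -59 * 4 = -236; -236 - 5 = -241
  -241 * 4 = -964; -964 - 5 = -969
Quotient: -2u^3 - 15u^2 - 59u - 241, Remainder: -969


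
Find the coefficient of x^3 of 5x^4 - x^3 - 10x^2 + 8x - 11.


Read off the coefficient of x^3: -1


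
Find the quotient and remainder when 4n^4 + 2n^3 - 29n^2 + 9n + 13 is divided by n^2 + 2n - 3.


(4n^4 + 2n^3 - 29n^2 + 9n + 13) / (n^2 + 2n - 3)
Step 1: 4n^2 * (n^2 + 2n - 3) = 4n^4 + 8n^3 - 12n^2; subtract.
Step 2: -6n * (n^2 + 2n - 3) = -6n^3 - 12n^2 + 18n; subtract.
Step 3: -5 * (n^2 + 2n - 3) = -5n^2 - 10n + 15; subtract.
Quotient: 4n^2 - 6n - 5, Remainder: n - 2


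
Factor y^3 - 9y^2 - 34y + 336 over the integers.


Try integer roots (divisors of 336). y=8: p(8)=0.
Divide out (y - 8): quotient is y^2 - y - 42.
Factor the quadratic: (y - 7)(y + 6)
Result: (y - 8)(y - 7)(y + 6)


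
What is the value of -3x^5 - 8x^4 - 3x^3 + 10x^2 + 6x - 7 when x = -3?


Using direct substitution:
  -3 * (-3)^5 = 729
  -8 * (-3)^4 = -648
  -3 * (-3)^3 = 81
  10 * (-3)^2 = 90
  6 * (-3)^1 = -18
  constant: -7
Sum = 729 - 648 + 81 + 90 - 18 - 7 = 227


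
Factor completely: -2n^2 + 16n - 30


Roots satisfy r1 + r2 = -b/a = 8 and r1*r2 = c/a = 15.
So r1 = 3, r2 = 5.
-2n^2 + 16n - 30 = -2(n - r1)(n - r2) = -2(n - 3)(n - 5)


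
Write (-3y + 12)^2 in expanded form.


Expand (-3y + 12)^2 by repeated multiplication:
= 9y^2 - 72y + 144


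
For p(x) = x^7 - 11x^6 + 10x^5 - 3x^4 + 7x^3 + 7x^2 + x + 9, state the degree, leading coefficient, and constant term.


Highest power of x is 7, with coefficient 1. Constant term is 9.
Degree = 7, leading coefficient = 1, constant term = 9


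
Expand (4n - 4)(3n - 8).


Distribute each term of the first polynomial:
  (4n)(3n - 8) = 12n^2 - 32n
  (-4)(3n - 8) = -12n + 32
Sum: 12n^2 - 44n + 32


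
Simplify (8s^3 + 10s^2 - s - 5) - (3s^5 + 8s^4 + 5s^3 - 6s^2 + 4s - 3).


Distribute the minus sign:
  (8s^3 + 10s^2 - s - 5)
- (3s^5 + 8s^4 + 5s^3 - 6s^2 + 4s - 3)
Negate second polynomial: -3s^5 - 8s^4 - 5s^3 + 6s^2 - 4s + 3
Add: -3s^5 - 8s^4 + 3s^3 + 16s^2 - 5s - 2


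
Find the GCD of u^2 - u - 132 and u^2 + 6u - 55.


Factor each:
  u^2 - u - 132 = (u + 11)(u - 12)
  u^2 + 6u - 55 = (u + 11)(u - 5)
Common monic factor: u + 11


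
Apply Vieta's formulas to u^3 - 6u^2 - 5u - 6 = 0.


Monic cubic u^3+bu^2+cu+d=0: sum=-b, pairwise sum=c, product=-d.
b=-6, c=-5, d=-6
r1+r2+r3 = 6
r1r2+r1r3+r2r3 = -5
r1r2r3 = 6


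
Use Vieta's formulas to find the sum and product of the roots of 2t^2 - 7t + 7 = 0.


For at^2+bt+c=0: sum = -b/a, product = c/a.
a=2, b=-7, c=7
Sum = -(-7)/2 = 7/2
Product = (7)/2 = 7/2


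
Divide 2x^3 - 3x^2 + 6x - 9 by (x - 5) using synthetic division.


Synthetic division with c = 5. Coefficients: 2, -3, 6, -9
Bring down 2.
  2 * 5 = 10; 10 - 3 = 7
  7 * 5 = 35; 35 + 6 = 41
  41 * 5 = 205; 205 - 9 = 196
Quotient: 2x^2 + 7x + 41, Remainder: 196


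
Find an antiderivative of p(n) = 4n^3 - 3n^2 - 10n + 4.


Reverse power rule on each term:
  ∫ 4n^3 dn = n^4
  ∫ -3n^2 dn = -n^3
  ∫ -10n dn = -5n^2
  ∫ 4 dn = 4n
F(n) = n^4 - n^3 - 5n^2 + 4n + C


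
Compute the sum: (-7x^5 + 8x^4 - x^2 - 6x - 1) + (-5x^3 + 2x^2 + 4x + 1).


Align terms by degree and add:
  -7x^5 + 8x^4 - x^2 - 6x - 1
  -5x^3 + 2x^2 + 4x + 1
= -7x^5 + 8x^4 - 5x^3 + x^2 - 2x


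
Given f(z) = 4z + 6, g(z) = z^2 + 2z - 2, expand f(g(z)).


Substitute g(z) into f:
f(g(z)) = 4*(z^2 + 2z - 2) + 6
Expand and combine: 4z^2 + 8z - 2


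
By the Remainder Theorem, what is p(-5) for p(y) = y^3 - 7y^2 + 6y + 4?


By the Remainder Theorem, the remainder equals p(-5):
  1*(-5)^3 = -125
  -7*(-5)^2 = -175
  6*(-5)^1 = -30
  constant: 4
Sum: -125 - 175 - 30 + 4 = -326


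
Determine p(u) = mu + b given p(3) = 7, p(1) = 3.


p(u) = mu + b. Using p(3)=7, p(1)=3:
m = (7 - 3)/(3 - 1) = 4/2 = 2
b = 7 - m*(3) = 7 - 6 = 1
p(u) = 2u + 1


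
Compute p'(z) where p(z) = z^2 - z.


Apply the power rule term by term:
  d/dz(z^2) = 2z
  d/dz(-z) = -1
p'(z) = 2z - 1


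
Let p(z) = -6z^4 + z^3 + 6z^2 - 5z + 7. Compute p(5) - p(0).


p(5) = -3493
p(0) = 7
p(5) - p(0) = -3493 - 7 = -3500


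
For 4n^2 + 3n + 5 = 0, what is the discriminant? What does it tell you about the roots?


D = b^2 - 4ac = (3)^2 - 4(4)(5) = 9 - 80 = -71
Since D < 0: two complex conjugate roots (no real roots)


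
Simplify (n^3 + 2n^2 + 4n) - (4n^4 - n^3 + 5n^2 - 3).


Distribute the minus sign:
  (n^3 + 2n^2 + 4n)
- (4n^4 - n^3 + 5n^2 - 3)
Negate second polynomial: -4n^4 + n^3 - 5n^2 + 3
Add: -4n^4 + 2n^3 - 3n^2 + 4n + 3


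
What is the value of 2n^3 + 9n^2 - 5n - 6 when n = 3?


Using direct substitution:
  2 * (3)^3 = 54
  9 * (3)^2 = 81
  -5 * (3)^1 = -15
  constant: -6
Sum = 54 + 81 - 15 - 6 = 114


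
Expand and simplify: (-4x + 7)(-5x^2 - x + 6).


Distribute each term of the first polynomial:
  (-4x)(-5x^2 - x + 6) = 20x^3 + 4x^2 - 24x
  (7)(-5x^2 - x + 6) = -35x^2 - 7x + 42
Sum: 20x^3 - 31x^2 - 31x + 42


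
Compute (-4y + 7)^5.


Expand (-4y + 7)^5 by repeated multiplication:
  (-4y + 7)^2 = 16y^2 - 56y + 49
  (-4y + 7)^3 = -64y^3 + 336y^2 - 588y + 343
  (-4y + 7)^4 = 256y^4 - 1792y^3 + 4704y^2 - 5488y + 2401
= -1024y^5 + 8960y^4 - 31360y^3 + 54880y^2 - 48020y + 16807


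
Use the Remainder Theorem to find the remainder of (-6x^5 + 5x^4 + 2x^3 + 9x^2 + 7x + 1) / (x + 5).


By the Remainder Theorem, the remainder equals p(-5):
  -6*(-5)^5 = 18750
  5*(-5)^4 = 3125
  2*(-5)^3 = -250
  9*(-5)^2 = 225
  7*(-5)^1 = -35
  constant: 1
Sum: 18750 + 3125 - 250 + 225 - 35 + 1 = 21816


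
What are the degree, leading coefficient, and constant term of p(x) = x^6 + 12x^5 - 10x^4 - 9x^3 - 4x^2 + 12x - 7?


Highest power of x is 6, with coefficient 1. Constant term is -7.
Degree = 6, leading coefficient = 1, constant term = -7


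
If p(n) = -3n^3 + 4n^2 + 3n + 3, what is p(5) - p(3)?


p(5) = -257
p(3) = -33
p(5) - p(3) = -257 + 33 = -224


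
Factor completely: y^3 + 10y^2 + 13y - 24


Try integer roots (divisors of -24). y=1: p(1)=0.
Divide out (y - 1): quotient is y^2 + 11y + 24.
Factor the quadratic: (y + 8)(y + 3)
Result: (y - 1)(y + 8)(y + 3)


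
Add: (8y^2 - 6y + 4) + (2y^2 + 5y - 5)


Align terms by degree and add:
  8y^2 - 6y + 4
+ 2y^2 + 5y - 5
= 10y^2 - y - 1


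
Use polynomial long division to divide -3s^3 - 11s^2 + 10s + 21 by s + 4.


(-3s^3 - 11s^2 + 10s + 21) / (s + 4)
Step 1: -3s^2 * (s + 4) = -3s^3 - 12s^2; subtract.
Step 2: s * (s + 4) = s^2 + 4s; subtract.
Step 3: 6 * (s + 4) = 6s + 24; subtract.
Quotient: -3s^2 + s + 6, Remainder: -3


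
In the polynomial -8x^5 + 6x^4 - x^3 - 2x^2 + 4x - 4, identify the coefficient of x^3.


Read off the coefficient of x^3: -1


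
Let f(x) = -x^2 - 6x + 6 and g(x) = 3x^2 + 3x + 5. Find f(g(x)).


Substitute g(x) into f:
f(g(x)) = -1*(3x^2 + 3x + 5)^2 + (-6)*(3x^2 + 3x + 5) + 6
(3x^2 + 3x + 5)^2 = 9x^4 + 18x^3 + 39x^2 + 30x + 25
Expand and combine: -9x^4 - 18x^3 - 57x^2 - 48x - 49


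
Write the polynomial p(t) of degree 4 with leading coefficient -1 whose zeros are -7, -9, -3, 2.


p(t) = -(t + 7)(t + 9)(t + 3)(t - 2)
Expand: -t^4 - 17t^3 - 73t^2 + 33t + 378


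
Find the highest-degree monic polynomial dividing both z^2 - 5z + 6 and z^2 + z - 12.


Factor each:
  z^2 - 5z + 6 = (z - 3)(z - 2)
  z^2 + z - 12 = (z - 3)(z + 4)
Common monic factor: z - 3


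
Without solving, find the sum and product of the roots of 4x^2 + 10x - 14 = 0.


For ax^2+bx+c=0: sum = -b/a, product = c/a.
a=4, b=10, c=-14
Sum = -(10)/4 = -5/2
Product = (-14)/4 = -7/2


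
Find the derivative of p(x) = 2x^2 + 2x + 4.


Apply the power rule term by term:
  d/dx(2x^2) = 4x
  d/dx(2x) = 2
  d/dx(4) = 0
p'(x) = 4x + 2


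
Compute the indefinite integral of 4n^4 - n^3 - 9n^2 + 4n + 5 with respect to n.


Reverse power rule on each term:
  ∫ 4n^4 dn = (4/5)n^5
  ∫ -n^3 dn = -(1/4)n^4
  ∫ -9n^2 dn = -3n^3
  ∫ 4n dn = 2n^2
  ∫ 5 dn = 5n
F(n) = (4/5)n^5 - (1/4)n^4 - 3n^3 + 2n^2 + 5n + C


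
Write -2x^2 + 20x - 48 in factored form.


Roots satisfy r1 + r2 = -b/a = 10 and r1*r2 = c/a = 24.
So r1 = 4, r2 = 6.
-2x^2 + 20x - 48 = -2(x - r1)(x - r2) = -2(x - 4)(x - 6)


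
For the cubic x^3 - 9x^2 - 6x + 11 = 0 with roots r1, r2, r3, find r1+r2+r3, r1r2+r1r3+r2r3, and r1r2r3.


Monic cubic x^3+bx^2+cx+d=0: sum=-b, pairwise sum=c, product=-d.
b=-9, c=-6, d=11
r1+r2+r3 = 9
r1r2+r1r3+r2r3 = -6
r1r2r3 = -11


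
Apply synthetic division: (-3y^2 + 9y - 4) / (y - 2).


Synthetic division with c = 2. Coefficients: -3, 9, -4
Bring down -3.
  -3 * 2 = -6; -6 + 9 = 3
  3 * 2 = 6; 6 - 4 = 2
Quotient: -3y + 3, Remainder: 2


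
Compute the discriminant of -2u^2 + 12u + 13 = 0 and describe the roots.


D = b^2 - 4ac = (12)^2 - 4(-2)(13) = 144 + 104 = 248
Since D > 0: two distinct irrational roots


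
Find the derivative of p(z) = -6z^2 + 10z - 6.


Apply the power rule term by term:
  d/dz(-6z^2) = -12z
  d/dz(10z) = 10
  d/dz(-6) = 0
p'(z) = -12z + 10


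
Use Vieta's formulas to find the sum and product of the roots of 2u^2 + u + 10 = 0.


For au^2+bu+c=0: sum = -b/a, product = c/a.
a=2, b=1, c=10
Sum = -(1)/2 = -1/2
Product = (10)/2 = 5


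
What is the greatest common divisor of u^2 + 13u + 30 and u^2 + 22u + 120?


Factor each:
  u^2 + 13u + 30 = (u + 10)(u + 3)
  u^2 + 22u + 120 = (u + 10)(u + 12)
Common monic factor: u + 10


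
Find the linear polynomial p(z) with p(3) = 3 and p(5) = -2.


p(z) = mz + b. Using p(3)=3, p(5)=-2:
m = (3 + 2)/(3 - 5) = 5/-2 = -5/2
b = 3 - m*(3) = 3 + 15/2 = 21/2
p(z) = -(5/2)z + (21/2)


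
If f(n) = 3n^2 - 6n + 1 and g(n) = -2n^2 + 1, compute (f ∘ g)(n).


Substitute g(n) into f:
f(g(n)) = 3*(-2n^2 + 1)^2 + (-6)*(-2n^2 + 1) + 1
(-2n^2 + 1)^2 = 4n^4 - 4n^2 + 1
Expand and combine: 12n^4 - 2


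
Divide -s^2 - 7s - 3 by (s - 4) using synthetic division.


Synthetic division with c = 4. Coefficients: -1, -7, -3
Bring down -1.
  -1 * 4 = -4; -4 - 7 = -11
  -11 * 4 = -44; -44 - 3 = -47
Quotient: -s - 11, Remainder: -47


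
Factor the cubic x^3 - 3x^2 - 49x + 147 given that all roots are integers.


Try integer roots (divisors of 147). x=7: p(7)=0.
Divide out (x - 7): quotient is x^2 + 4x - 21.
Factor the quadratic: (x + 7)(x - 3)
Result: (x - 7)(x + 7)(x - 3)


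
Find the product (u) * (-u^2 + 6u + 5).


Distribute each term of the first polynomial:
  (u)(-u^2 + 6u + 5) = -u^3 + 6u^2 + 5u
Sum: -u^3 + 6u^2 + 5u


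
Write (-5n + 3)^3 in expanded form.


Expand (-5n + 3)^3 by repeated multiplication:
  (-5n + 3)^2 = 25n^2 - 30n + 9
= -125n^3 + 225n^2 - 135n + 27


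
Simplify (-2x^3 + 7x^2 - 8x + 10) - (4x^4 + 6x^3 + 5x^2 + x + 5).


Distribute the minus sign:
  (-2x^3 + 7x^2 - 8x + 10)
- (4x^4 + 6x^3 + 5x^2 + x + 5)
Negate second polynomial: -4x^4 - 6x^3 - 5x^2 - x - 5
Add: -4x^4 - 8x^3 + 2x^2 - 9x + 5


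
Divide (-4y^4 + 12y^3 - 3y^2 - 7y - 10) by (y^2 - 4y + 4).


(-4y^4 + 12y^3 - 3y^2 - 7y - 10) / (y^2 - 4y + 4)
Step 1: -4y^2 * (y^2 - 4y + 4) = -4y^4 + 16y^3 - 16y^2; subtract.
Step 2: -4y * (y^2 - 4y + 4) = -4y^3 + 16y^2 - 16y; subtract.
Step 3: -3 * (y^2 - 4y + 4) = -3y^2 + 12y - 12; subtract.
Quotient: -4y^2 - 4y - 3, Remainder: -3y + 2


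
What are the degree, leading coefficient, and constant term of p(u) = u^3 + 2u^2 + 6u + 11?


Highest power of u is 3, with coefficient 1. Constant term is 11.
Degree = 3, leading coefficient = 1, constant term = 11


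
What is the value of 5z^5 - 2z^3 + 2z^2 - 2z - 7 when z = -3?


Using direct substitution:
  5 * (-3)^5 = -1215
  0 * (-3)^4 = 0
  -2 * (-3)^3 = 54
  2 * (-3)^2 = 18
  -2 * (-3)^1 = 6
  constant: -7
Sum = -1215 + 0 + 54 + 18 + 6 - 7 = -1144


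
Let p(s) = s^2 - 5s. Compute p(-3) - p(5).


p(-3) = 24
p(5) = 0
p(-3) - p(5) = 24 = 24


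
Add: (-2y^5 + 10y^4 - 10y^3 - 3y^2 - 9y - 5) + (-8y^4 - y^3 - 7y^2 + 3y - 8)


Align terms by degree and add:
  -2y^5 + 10y^4 - 10y^3 - 3y^2 - 9y - 5
  -8y^4 - y^3 - 7y^2 + 3y - 8
= -2y^5 + 2y^4 - 11y^3 - 10y^2 - 6y - 13


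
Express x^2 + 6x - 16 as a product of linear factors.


Roots satisfy r1 + r2 = -b/a = -6 and r1*r2 = c/a = -16.
So r1 = 2, r2 = -8.
x^2 + 6x - 16 = (x - r1)(x - r2) = (x - 2)(x + 8)


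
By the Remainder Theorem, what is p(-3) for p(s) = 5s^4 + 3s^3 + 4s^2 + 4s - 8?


By the Remainder Theorem, the remainder equals p(-3):
  5*(-3)^4 = 405
  3*(-3)^3 = -81
  4*(-3)^2 = 36
  4*(-3)^1 = -12
  constant: -8
Sum: 405 - 81 + 36 - 12 - 8 = 340


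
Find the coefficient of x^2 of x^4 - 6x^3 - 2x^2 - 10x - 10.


Read off the coefficient of x^2: -2


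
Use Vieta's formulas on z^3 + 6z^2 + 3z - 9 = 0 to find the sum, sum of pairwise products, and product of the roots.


Monic cubic z^3+bz^2+cz+d=0: sum=-b, pairwise sum=c, product=-d.
b=6, c=3, d=-9
r1+r2+r3 = -6
r1r2+r1r3+r2r3 = 3
r1r2r3 = 9


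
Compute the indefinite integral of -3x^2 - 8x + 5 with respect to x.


Reverse power rule on each term:
  ∫ -3x^2 dx = -x^3
  ∫ -8x dx = -4x^2
  ∫ 5 dx = 5x
F(x) = -x^3 - 4x^2 + 5x + C


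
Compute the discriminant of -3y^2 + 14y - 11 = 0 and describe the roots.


D = b^2 - 4ac = (14)^2 - 4(-3)(-11) = 196 - 132 = 64
Since D > 0: two distinct rational roots


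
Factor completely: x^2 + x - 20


Roots satisfy r1 + r2 = -b/a = -1 and r1*r2 = c/a = -20.
So r1 = 4, r2 = -5.
x^2 + x - 20 = (x - r1)(x - r2) = (x - 4)(x + 5)


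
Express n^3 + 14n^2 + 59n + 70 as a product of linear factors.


Try integer roots (divisors of 70). n=-7: p(-7)=0.
Divide out (n + 7): quotient is n^2 + 7n + 10.
Factor the quadratic: (n + 5)(n + 2)
Result: (n + 7)(n + 5)(n + 2)


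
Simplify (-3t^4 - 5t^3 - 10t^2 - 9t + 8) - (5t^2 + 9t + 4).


Distribute the minus sign:
  (-3t^4 - 5t^3 - 10t^2 - 9t + 8)
- (5t^2 + 9t + 4)
Negate second polynomial: -5t^2 - 9t - 4
Add: -3t^4 - 5t^3 - 15t^2 - 18t + 4


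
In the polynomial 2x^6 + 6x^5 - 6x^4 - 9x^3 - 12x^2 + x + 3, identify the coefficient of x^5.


Read off the coefficient of x^5: 6


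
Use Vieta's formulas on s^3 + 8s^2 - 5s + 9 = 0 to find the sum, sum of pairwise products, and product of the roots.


Monic cubic s^3+bs^2+cs+d=0: sum=-b, pairwise sum=c, product=-d.
b=8, c=-5, d=9
r1+r2+r3 = -8
r1r2+r1r3+r2r3 = -5
r1r2r3 = -9


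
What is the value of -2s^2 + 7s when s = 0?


Using direct substitution:
  -2 * (0)^2 = 0
  7 * (0)^1 = 0
  constant: 0
Sum = 0 + 0 + 0 = 0


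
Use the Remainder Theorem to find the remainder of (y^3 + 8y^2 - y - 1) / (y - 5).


By the Remainder Theorem, the remainder equals p(5):
  1*(5)^3 = 125
  8*(5)^2 = 200
  -1*(5)^1 = -5
  constant: -1
Sum: 125 + 200 - 5 - 1 = 319


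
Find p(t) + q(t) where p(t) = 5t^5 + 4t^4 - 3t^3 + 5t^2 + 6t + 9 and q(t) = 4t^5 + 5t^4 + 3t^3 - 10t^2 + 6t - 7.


Align terms by degree and add:
  5t^5 + 4t^4 - 3t^3 + 5t^2 + 6t + 9
+ 4t^5 + 5t^4 + 3t^3 - 10t^2 + 6t - 7
= 9t^5 + 9t^4 - 5t^2 + 12t + 2


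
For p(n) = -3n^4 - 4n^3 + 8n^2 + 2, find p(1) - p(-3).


p(1) = 3
p(-3) = -61
p(1) - p(-3) = 3 + 61 = 64


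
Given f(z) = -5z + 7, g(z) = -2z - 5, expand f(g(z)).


Substitute g(z) into f:
f(g(z)) = -5*(-2z - 5) + 7
Expand and combine: 10z + 32


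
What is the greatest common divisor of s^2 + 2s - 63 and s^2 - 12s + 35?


Factor each:
  s^2 + 2s - 63 = (s - 7)(s + 9)
  s^2 - 12s + 35 = (s - 7)(s - 5)
Common monic factor: s - 7


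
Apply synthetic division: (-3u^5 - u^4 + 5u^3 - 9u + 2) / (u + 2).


Synthetic division with c = -2. Coefficients: -3, -1, 5, 0, -9, 2
Bring down -3.
  -3 * -2 = 6; 6 - 1 = 5
  5 * -2 = -10; -10 + 5 = -5
  -5 * -2 = 10; 10 + 0 = 10
  10 * -2 = -20; -20 - 9 = -29
  -29 * -2 = 58; 58 + 2 = 60
Quotient: -3u^4 + 5u^3 - 5u^2 + 10u - 29, Remainder: 60


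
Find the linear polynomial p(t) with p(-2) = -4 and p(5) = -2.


p(t) = mt + b. Using p(-2)=-4, p(5)=-2:
m = (-4 + 2)/(-2 - 5) = -2/-7 = 2/7
b = -4 - m*(-2) = -4 + 4/7 = -24/7
p(t) = (2/7)t - (24/7)


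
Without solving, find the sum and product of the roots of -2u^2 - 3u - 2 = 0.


For au^2+bu+c=0: sum = -b/a, product = c/a.
a=-2, b=-3, c=-2
Sum = -(-3)/-2 = -3/2
Product = (-2)/-2 = 1


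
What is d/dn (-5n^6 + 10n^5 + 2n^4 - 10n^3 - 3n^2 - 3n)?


Apply the power rule term by term:
  d/dn(-5n^6) = -30n^5
  d/dn(10n^5) = 50n^4
  d/dn(2n^4) = 8n^3
  d/dn(-10n^3) = -30n^2
  d/dn(-3n^2) = -6n
  d/dn(-3n) = -3
p'(n) = -30n^5 + 50n^4 + 8n^3 - 30n^2 - 6n - 3


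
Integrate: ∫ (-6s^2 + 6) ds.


Reverse power rule on each term:
  ∫ -6s^2 ds = -2s^3
  ∫ 6 ds = 6s
F(s) = -2s^3 + 6s + C


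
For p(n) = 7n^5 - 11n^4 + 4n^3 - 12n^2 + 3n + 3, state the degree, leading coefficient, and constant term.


Highest power of n is 5, with coefficient 7. Constant term is 3.
Degree = 5, leading coefficient = 7, constant term = 3


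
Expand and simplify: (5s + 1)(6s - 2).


Distribute each term of the first polynomial:
  (5s)(6s - 2) = 30s^2 - 10s
  (1)(6s - 2) = 6s - 2
Sum: 30s^2 - 4s - 2


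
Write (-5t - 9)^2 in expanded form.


Expand (-5t - 9)^2 by repeated multiplication:
= 25t^2 + 90t + 81


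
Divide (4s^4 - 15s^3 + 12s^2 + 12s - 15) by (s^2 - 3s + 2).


(4s^4 - 15s^3 + 12s^2 + 12s - 15) / (s^2 - 3s + 2)
Step 1: 4s^2 * (s^2 - 3s + 2) = 4s^4 - 12s^3 + 8s^2; subtract.
Step 2: -3s * (s^2 - 3s + 2) = -3s^3 + 9s^2 - 6s; subtract.
Step 3: -5 * (s^2 - 3s + 2) = -5s^2 + 15s - 10; subtract.
Quotient: 4s^2 - 3s - 5, Remainder: 3s - 5


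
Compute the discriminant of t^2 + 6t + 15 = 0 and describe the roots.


D = b^2 - 4ac = (6)^2 - 4(1)(15) = 36 - 60 = -24
Since D < 0: two complex conjugate roots (no real roots)


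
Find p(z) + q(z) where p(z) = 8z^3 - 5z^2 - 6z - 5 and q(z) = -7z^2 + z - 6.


Align terms by degree and add:
  8z^3 - 5z^2 - 6z - 5
  -7z^2 + z - 6
= 8z^3 - 12z^2 - 5z - 11


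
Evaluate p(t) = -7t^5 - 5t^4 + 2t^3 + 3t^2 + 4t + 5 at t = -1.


Using direct substitution:
  -7 * (-1)^5 = 7
  -5 * (-1)^4 = -5
  2 * (-1)^3 = -2
  3 * (-1)^2 = 3
  4 * (-1)^1 = -4
  constant: 5
Sum = 7 - 5 - 2 + 3 - 4 + 5 = 4


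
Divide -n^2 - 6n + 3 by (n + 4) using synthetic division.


Synthetic division with c = -4. Coefficients: -1, -6, 3
Bring down -1.
  -1 * -4 = 4; 4 - 6 = -2
  -2 * -4 = 8; 8 + 3 = 11
Quotient: -n - 2, Remainder: 11


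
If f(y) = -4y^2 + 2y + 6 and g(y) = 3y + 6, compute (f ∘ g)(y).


Substitute g(y) into f:
f(g(y)) = -4*(3y + 6)^2 + 2*(3y + 6) + 6
(3y + 6)^2 = 9y^2 + 36y + 36
Expand and combine: -36y^2 - 138y - 126


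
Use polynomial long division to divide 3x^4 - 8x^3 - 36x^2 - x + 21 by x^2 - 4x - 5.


(3x^4 - 8x^3 - 36x^2 - x + 21) / (x^2 - 4x - 5)
Step 1: 3x^2 * (x^2 - 4x - 5) = 3x^4 - 12x^3 - 15x^2; subtract.
Step 2: 4x * (x^2 - 4x - 5) = 4x^3 - 16x^2 - 20x; subtract.
Step 3: -5 * (x^2 - 4x - 5) = -5x^2 + 20x + 25; subtract.
Quotient: 3x^2 + 4x - 5, Remainder: -x - 4


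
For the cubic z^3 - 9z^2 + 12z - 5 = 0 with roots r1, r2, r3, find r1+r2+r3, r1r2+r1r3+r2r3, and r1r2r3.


Monic cubic z^3+bz^2+cz+d=0: sum=-b, pairwise sum=c, product=-d.
b=-9, c=12, d=-5
r1+r2+r3 = 9
r1r2+r1r3+r2r3 = 12
r1r2r3 = 5


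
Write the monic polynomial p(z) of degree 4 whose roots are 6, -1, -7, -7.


p(z) = (z - 6)(z + 1)(z + 7)(z + 7)
Expand: z^4 + 9z^3 - 27z^2 - 329z - 294


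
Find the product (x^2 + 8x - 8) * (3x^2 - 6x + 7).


Distribute each term of the first polynomial:
  (x^2)(3x^2 - 6x + 7) = 3x^4 - 6x^3 + 7x^2
  (8x)(3x^2 - 6x + 7) = 24x^3 - 48x^2 + 56x
  (-8)(3x^2 - 6x + 7) = -24x^2 + 48x - 56
Sum: 3x^4 + 18x^3 - 65x^2 + 104x - 56


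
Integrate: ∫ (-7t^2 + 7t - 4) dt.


Reverse power rule on each term:
  ∫ -7t^2 dt = -(7/3)t^3
  ∫ 7t dt = (7/2)t^2
  ∫ -4 dt = -4t
F(t) = -(7/3)t^3 + (7/2)t^2 - 4t + C


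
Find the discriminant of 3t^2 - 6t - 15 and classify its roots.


D = b^2 - 4ac = (-6)^2 - 4(3)(-15) = 36 + 180 = 216
Since D > 0: two distinct irrational roots


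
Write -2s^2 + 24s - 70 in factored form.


Roots satisfy r1 + r2 = -b/a = 12 and r1*r2 = c/a = 35.
So r1 = 5, r2 = 7.
-2s^2 + 24s - 70 = -2(s - r1)(s - r2) = -2(s - 5)(s - 7)


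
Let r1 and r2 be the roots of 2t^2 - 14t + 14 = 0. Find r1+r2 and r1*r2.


For at^2+bt+c=0: sum = -b/a, product = c/a.
a=2, b=-14, c=14
Sum = -(-14)/2 = 7
Product = (14)/2 = 7


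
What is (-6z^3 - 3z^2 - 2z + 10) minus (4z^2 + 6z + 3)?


Distribute the minus sign:
  (-6z^3 - 3z^2 - 2z + 10)
- (4z^2 + 6z + 3)
Negate second polynomial: -4z^2 - 6z - 3
Add: -6z^3 - 7z^2 - 8z + 7


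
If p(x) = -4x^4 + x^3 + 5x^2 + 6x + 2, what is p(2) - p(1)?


p(2) = -22
p(1) = 10
p(2) - p(1) = -22 - 10 = -32


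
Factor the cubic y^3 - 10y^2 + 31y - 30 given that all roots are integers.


Try integer roots (divisors of -30). y=5: p(5)=0.
Divide out (y - 5): quotient is y^2 - 5y + 6.
Factor the quadratic: (y - 2)(y - 3)
Result: (y - 5)(y - 2)(y - 3)


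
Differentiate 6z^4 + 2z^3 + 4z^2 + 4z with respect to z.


Apply the power rule term by term:
  d/dz(6z^4) = 24z^3
  d/dz(2z^3) = 6z^2
  d/dz(4z^2) = 8z
  d/dz(4z) = 4
p'(z) = 24z^3 + 6z^2 + 8z + 4


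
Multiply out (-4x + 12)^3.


Expand (-4x + 12)^3 by repeated multiplication:
  (-4x + 12)^2 = 16x^2 - 96x + 144
= -64x^3 + 576x^2 - 1728x + 1728


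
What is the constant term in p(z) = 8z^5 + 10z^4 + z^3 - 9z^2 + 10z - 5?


Read off the constant term: -5


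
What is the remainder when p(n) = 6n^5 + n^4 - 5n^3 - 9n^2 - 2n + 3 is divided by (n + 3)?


By the Remainder Theorem, the remainder equals p(-3):
  6*(-3)^5 = -1458
  1*(-3)^4 = 81
  -5*(-3)^3 = 135
  -9*(-3)^2 = -81
  -2*(-3)^1 = 6
  constant: 3
Sum: -1458 + 81 + 135 - 81 + 6 + 3 = -1314


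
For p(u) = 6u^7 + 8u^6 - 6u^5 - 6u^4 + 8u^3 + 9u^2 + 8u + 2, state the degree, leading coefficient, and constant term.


Highest power of u is 7, with coefficient 6. Constant term is 2.
Degree = 7, leading coefficient = 6, constant term = 2


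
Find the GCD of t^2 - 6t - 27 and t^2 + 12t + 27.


Factor each:
  t^2 - 6t - 27 = (t + 3)(t - 9)
  t^2 + 12t + 27 = (t + 3)(t + 9)
Common monic factor: t + 3


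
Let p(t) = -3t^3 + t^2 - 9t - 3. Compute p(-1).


Using direct substitution:
  -3 * (-1)^3 = 3
  1 * (-1)^2 = 1
  -9 * (-1)^1 = 9
  constant: -3
Sum = 3 + 1 + 9 - 3 = 10


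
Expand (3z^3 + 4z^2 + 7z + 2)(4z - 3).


Distribute each term of the first polynomial:
  (3z^3)(4z - 3) = 12z^4 - 9z^3
  (4z^2)(4z - 3) = 16z^3 - 12z^2
  (7z)(4z - 3) = 28z^2 - 21z
  (2)(4z - 3) = 8z - 6
Sum: 12z^4 + 7z^3 + 16z^2 - 13z - 6


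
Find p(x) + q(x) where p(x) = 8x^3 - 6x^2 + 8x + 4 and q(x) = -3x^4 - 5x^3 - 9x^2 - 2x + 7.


Align terms by degree and add:
  8x^3 - 6x^2 + 8x + 4
  -3x^4 - 5x^3 - 9x^2 - 2x + 7
= -3x^4 + 3x^3 - 15x^2 + 6x + 11


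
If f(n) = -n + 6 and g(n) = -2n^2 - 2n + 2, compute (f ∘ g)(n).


Substitute g(n) into f:
f(g(n)) = -1*(-2n^2 - 2n + 2) + 6
Expand and combine: 2n^2 + 2n + 4


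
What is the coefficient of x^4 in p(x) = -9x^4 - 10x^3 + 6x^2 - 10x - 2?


Read off the coefficient of x^4: -9


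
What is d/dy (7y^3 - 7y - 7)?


Apply the power rule term by term:
  d/dy(7y^3) = 21y^2
  d/dy(-7y) = -7
  d/dy(-7) = 0
p'(y) = 21y^2 - 7


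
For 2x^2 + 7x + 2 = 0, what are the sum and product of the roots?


For ax^2+bx+c=0: sum = -b/a, product = c/a.
a=2, b=7, c=2
Sum = -(7)/2 = -7/2
Product = (2)/2 = 1


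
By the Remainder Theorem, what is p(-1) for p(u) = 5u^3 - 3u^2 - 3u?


By the Remainder Theorem, the remainder equals p(-1):
  5*(-1)^3 = -5
  -3*(-1)^2 = -3
  -3*(-1)^1 = 3
  constant: 0
Sum: -5 - 3 + 3 + 0 = -5


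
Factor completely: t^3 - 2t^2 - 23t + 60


Try integer roots (divisors of 60). t=-5: p(-5)=0.
Divide out (t + 5): quotient is t^2 - 7t + 12.
Factor the quadratic: (t - 4)(t - 3)
Result: (t + 5)(t - 4)(t - 3)


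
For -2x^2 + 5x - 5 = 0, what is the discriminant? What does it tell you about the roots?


D = b^2 - 4ac = (5)^2 - 4(-2)(-5) = 25 - 40 = -15
Since D < 0: two complex conjugate roots (no real roots)


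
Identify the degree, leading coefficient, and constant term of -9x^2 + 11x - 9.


Highest power of x is 2, with coefficient -9. Constant term is -9.
Degree = 2, leading coefficient = -9, constant term = -9


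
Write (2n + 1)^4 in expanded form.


Expand (2n + 1)^4 by repeated multiplication:
  (2n + 1)^2 = 4n^2 + 4n + 1
  (2n + 1)^3 = 8n^3 + 12n^2 + 6n + 1
= 16n^4 + 32n^3 + 24n^2 + 8n + 1


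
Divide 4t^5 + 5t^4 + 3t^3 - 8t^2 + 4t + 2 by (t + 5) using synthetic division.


Synthetic division with c = -5. Coefficients: 4, 5, 3, -8, 4, 2
Bring down 4.
  4 * -5 = -20; -20 + 5 = -15
  -15 * -5 = 75; 75 + 3 = 78
  78 * -5 = -390; -390 - 8 = -398
  -398 * -5 = 1990; 1990 + 4 = 1994
  1994 * -5 = -9970; -9970 + 2 = -9968
Quotient: 4t^4 - 15t^3 + 78t^2 - 398t + 1994, Remainder: -9968
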